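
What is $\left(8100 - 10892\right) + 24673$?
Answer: $21881$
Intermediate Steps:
$\left(8100 - 10892\right) + 24673 = -2792 + 24673 = 21881$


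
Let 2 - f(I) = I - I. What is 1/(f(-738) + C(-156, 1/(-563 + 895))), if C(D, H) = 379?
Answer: 1/381 ≈ 0.0026247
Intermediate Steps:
f(I) = 2 (f(I) = 2 - (I - I) = 2 - 1*0 = 2 + 0 = 2)
1/(f(-738) + C(-156, 1/(-563 + 895))) = 1/(2 + 379) = 1/381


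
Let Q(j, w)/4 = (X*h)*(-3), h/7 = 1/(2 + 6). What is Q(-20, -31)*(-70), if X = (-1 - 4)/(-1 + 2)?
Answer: -3675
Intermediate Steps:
h = 7/8 (h = 7/(2 + 6) = 7/8 ≈ 0.87500)
X = -5 (X = -5/1 = -5*1 = -5)
Q(j, w) = 105/2 (Q(j, w) = 4*(-5*7/8*(-3)) = 4*(-35/8*(-3)) = 4*(105/8) = 105/2)
Q(-20, -31)*(-70) = (105/2)*(-70) = -3675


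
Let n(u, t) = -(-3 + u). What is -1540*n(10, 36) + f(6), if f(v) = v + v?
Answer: 10792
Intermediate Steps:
n(u, t) = 3 - u
f(v) = 2*v
-1540*n(10, 36) + f(6) = -1540*(3 - 1*10) + 2*6 = -1540*(3 - 10) + 12 = -1540*(-7) + 12 = 10780 + 12 = 10792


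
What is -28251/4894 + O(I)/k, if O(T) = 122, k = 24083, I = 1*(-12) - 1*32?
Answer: -679771765/117862202 ≈ -5.7675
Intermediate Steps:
I = -44 (I = -12 - 32 = -44)
-28251/4894 + O(I)/k = -28251/4894 + 122/24083 = -679771765/117862202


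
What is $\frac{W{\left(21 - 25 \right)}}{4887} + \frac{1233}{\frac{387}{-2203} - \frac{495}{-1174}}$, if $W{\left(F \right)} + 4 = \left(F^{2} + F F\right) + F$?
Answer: $\frac{192399268390}{38380869} \approx 5012.9$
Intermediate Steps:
$W{\left(F \right)} = -4 + F + 2 F^{2}$ ($W{\left(F \right)} = -4 + \left(\left(F^{2} + F F\right) + F\right) = -4 + \left(\left(F^{2} + F^{2}\right) + F\right) = -4 + \left(2 F^{2} + F\right) = -4 + \left(F + 2 F^{2}\right) = -4 + F + 2 F^{2}$)
$\frac{W{\left(21 - 25 \right)}}{4887} + \frac{1233}{\frac{387}{-2203} - \frac{495}{-1174}} = \frac{-4 + \left(21 - 25\right) + 2 \left(21 - 25\right)^{2}}{4887} + \frac{1233}{\frac{387}{-2203} - \frac{495}{-1174}} = \left(-4 - 4 + 2 \left(-4\right)^{2}\right) \frac{1}{4887} + \frac{1233}{387 \left(- \frac{1}{2203}\right) - - \frac{495}{1174}} = \left(-4 - 4 + 2 \cdot 16\right) \frac{1}{4887} + \frac{1233}{- \frac{387}{2203} + \frac{495}{1174}} = \left(-4 - 4 + 32\right) \frac{1}{4887} + \frac{1233}{\frac{636147}{2586322}} = 24 \cdot \frac{1}{4887} + 1233 \cdot \frac{2586322}{636147} = \frac{8}{1629} + \frac{354326114}{70683} = \frac{192399268390}{38380869}$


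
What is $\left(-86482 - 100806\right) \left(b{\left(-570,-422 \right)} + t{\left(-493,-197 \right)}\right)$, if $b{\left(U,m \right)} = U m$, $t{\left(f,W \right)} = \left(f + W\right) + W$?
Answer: $-44884131064$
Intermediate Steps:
$t{\left(f,W \right)} = f + 2 W$ ($t{\left(f,W \right)} = \left(W + f\right) + W = f + 2 W$)
$\left(-86482 - 100806\right) \left(b{\left(-570,-422 \right)} + t{\left(-493,-197 \right)}\right) = \left(-86482 - 100806\right) \left(\left(-570\right) \left(-422\right) + \left(-493 + 2 \left(-197\right)\right)\right) = - 187288 \left(240540 - 887\right) = \left(-187288\right) 239653 = -44884131064$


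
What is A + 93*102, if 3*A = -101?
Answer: 28357/3 ≈ 9452.3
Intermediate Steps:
A = -101/3 (A = (⅓)*(-101) = -101/3 ≈ -33.667)
A + 93*102 = -101/3 + 93*102 = -101/3 + 9486 = 28357/3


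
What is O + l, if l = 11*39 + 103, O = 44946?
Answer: 45478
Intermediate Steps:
l = 532 (l = 429 + 103 = 532)
O + l = 44946 + 532 = 45478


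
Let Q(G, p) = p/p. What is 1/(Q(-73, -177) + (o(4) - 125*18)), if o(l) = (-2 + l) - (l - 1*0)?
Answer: -1/2251 ≈ -0.00044425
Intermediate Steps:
Q(G, p) = 1
o(l) = -2 (o(l) = (-2 + l) - (l + 0) = (-2 + l) - l = -2)
1/(Q(-73, -177) + (o(4) - 125*18)) = 1/(1 + (-2 - 125*18)) = 1/(1 + (-2 - 2250)) = 1/(1 - 2252) = 1/(-2251) = -1/2251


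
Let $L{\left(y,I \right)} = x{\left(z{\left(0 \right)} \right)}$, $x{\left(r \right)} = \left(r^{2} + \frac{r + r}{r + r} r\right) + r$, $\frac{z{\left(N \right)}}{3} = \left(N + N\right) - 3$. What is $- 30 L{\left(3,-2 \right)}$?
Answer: $-1890$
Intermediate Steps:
$z{\left(N \right)} = -9 + 6 N$ ($z{\left(N \right)} = 3 \left(\left(N + N\right) - 3\right) = 3 \left(2 N - 3\right) = 3 \left(-3 + 2 N\right) = -9 + 6 N$)
$x{\left(r \right)} = r^{2} + 2 r$ ($x{\left(r \right)} = \left(r^{2} + \frac{2 r}{2 r} r\right) + r = \left(r^{2} + 2 r \frac{1}{2 r} r\right) + r = \left(r^{2} + 1 r\right) + r = \left(r^{2} + r\right) + r = \left(r + r^{2}\right) + r = r^{2} + 2 r$)
$L{\left(y,I \right)} = 63$ ($L{\left(y,I \right)} = \left(-9 + 6 \cdot 0\right) \left(2 + \left(-9 + 6 \cdot 0\right)\right) = \left(-9 + 0\right) \left(2 + \left(-9 + 0\right)\right) = - 9 \left(2 - 9\right) = \left(-9\right) \left(-7\right) = 63$)
$- 30 L{\left(3,-2 \right)} = \left(-30\right) 63 = -1890$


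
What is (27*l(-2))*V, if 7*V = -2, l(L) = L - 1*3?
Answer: 270/7 ≈ 38.571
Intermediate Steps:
l(L) = -3 + L (l(L) = L - 3 = -3 + L)
V = -2/7 (V = (⅐)*(-2) = -2/7 ≈ -0.28571)
(27*l(-2))*V = (27*(-3 - 2))*(-2/7) = (27*(-5))*(-2/7) = -135*(-2/7) = 270/7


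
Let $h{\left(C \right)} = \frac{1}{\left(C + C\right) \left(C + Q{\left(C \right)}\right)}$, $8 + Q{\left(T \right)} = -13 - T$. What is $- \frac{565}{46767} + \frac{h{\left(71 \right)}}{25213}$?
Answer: $- \frac{2022841217}{167437364682} \approx -0.012081$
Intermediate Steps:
$Q{\left(T \right)} = -21 - T$ ($Q{\left(T \right)} = -8 - \left(13 + T\right) = -21 - T$)
$h{\left(C \right)} = - \frac{1}{42 C}$ ($h{\left(C \right)} = \frac{1}{\left(C + C\right) \left(C - \left(21 + C\right)\right)} = \frac{1}{2 C \left(-21\right)} = \frac{1}{\left(-42\right) C} = - \frac{1}{42 C}$)
$- \frac{565}{46767} + \frac{h{\left(71 \right)}}{25213} = - \frac{565}{46767} + \frac{\left(- \frac{1}{42}\right) \frac{1}{71}}{25213} = \left(-565\right) \frac{1}{46767} + \left(- \frac{1}{42}\right) \frac{1}{71} \cdot \frac{1}{25213} = - \frac{565}{46767} - \frac{1}{75185166} = - \frac{2022841217}{167437364682}$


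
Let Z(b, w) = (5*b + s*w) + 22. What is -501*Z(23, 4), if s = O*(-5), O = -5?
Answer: -118737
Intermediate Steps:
s = 25 (s = -5*(-5) = 25)
Z(b, w) = 22 + 5*b + 25*w (Z(b, w) = (5*b + 25*w) + 22 = 22 + 5*b + 25*w)
-501*Z(23, 4) = -501*(22 + 5*23 + 25*4) = -501*(22 + 115 + 100) = -501*237 = -118737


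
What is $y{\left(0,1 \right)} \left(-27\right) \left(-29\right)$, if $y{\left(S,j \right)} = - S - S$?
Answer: $0$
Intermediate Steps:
$y{\left(S,j \right)} = - 2 S$
$y{\left(0,1 \right)} \left(-27\right) \left(-29\right) = \left(-2\right) 0 \left(-27\right) \left(-29\right) = 0 \left(-27\right) \left(-29\right) = 0 \left(-29\right) = 0$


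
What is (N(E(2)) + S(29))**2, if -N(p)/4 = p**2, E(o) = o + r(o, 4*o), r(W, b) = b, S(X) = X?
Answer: 137641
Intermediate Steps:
E(o) = 5*o (E(o) = o + 4*o = 5*o)
N(p) = -4*p**2
(N(E(2)) + S(29))**2 = (-4*(5*2)**2 + 29)**2 = (-4*10**2 + 29)**2 = (-4*100 + 29)**2 = (-400 + 29)**2 = (-371)**2 = 137641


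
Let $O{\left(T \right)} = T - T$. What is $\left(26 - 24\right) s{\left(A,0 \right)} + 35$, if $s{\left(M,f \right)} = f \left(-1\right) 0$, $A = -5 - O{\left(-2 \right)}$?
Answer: $35$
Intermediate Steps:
$O{\left(T \right)} = 0$
$A = -5$ ($A = -5 - 0 = -5 + 0 = -5$)
$s{\left(M,f \right)} = 0$ ($s{\left(M,f \right)} = - f 0 = 0$)
$\left(26 - 24\right) s{\left(A,0 \right)} + 35 = \left(26 - 24\right) 0 + 35 = 2 \cdot 0 + 35 = 0 + 35 = 35$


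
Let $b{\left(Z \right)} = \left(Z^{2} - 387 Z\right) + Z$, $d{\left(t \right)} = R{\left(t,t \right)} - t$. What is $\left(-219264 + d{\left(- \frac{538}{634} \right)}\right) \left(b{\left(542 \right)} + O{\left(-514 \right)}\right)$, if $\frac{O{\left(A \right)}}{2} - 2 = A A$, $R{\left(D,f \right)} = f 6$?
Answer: $- \frac{42604809811284}{317} \approx -1.344 \cdot 10^{11}$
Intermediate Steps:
$R{\left(D,f \right)} = 6 f$
$d{\left(t \right)} = 5 t$ ($d{\left(t \right)} = 6 t - t = 5 t$)
$O{\left(A \right)} = 4 + 2 A^{2}$ ($O{\left(A \right)} = 4 + 2 A A = 4 + 2 A^{2}$)
$b{\left(Z \right)} = Z^{2} - 386 Z$
$\left(-219264 + d{\left(- \frac{538}{634} \right)}\right) \left(b{\left(542 \right)} + O{\left(-514 \right)}\right) = \left(-219264 + 5 \left(- \frac{538}{634}\right)\right) \left(542 \left(-386 + 542\right) + \left(4 + 2 \left(-514\right)^{2}\right)\right) = \left(-219264 + 5 \left(\left(-538\right) \frac{1}{634}\right)\right) \left(542 \cdot 156 + \left(4 + 2 \cdot 264196\right)\right) = \left(-219264 + 5 \left(- \frac{269}{317}\right)\right) \left(84552 + \left(4 + 528392\right)\right) = \left(-219264 - \frac{1345}{317}\right) \left(84552 + 528396\right) = \left(- \frac{69508033}{317}\right) 612948 = - \frac{42604809811284}{317}$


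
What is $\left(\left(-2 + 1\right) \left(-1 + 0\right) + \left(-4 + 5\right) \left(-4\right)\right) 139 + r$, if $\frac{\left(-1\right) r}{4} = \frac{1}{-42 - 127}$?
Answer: $- \frac{70469}{169} \approx -416.98$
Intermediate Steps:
$r = \frac{4}{169}$ ($r = - \frac{4}{-42 - 127} = - \frac{4}{-169} = \left(-4\right) \left(- \frac{1}{169}\right) = \frac{4}{169} \approx 0.023669$)
$\left(\left(-2 + 1\right) \left(-1 + 0\right) + \left(-4 + 5\right) \left(-4\right)\right) 139 + r = \left(\left(-2 + 1\right) \left(-1 + 0\right) + \left(-4 + 5\right) \left(-4\right)\right) 139 + \frac{4}{169} = \left(\left(-1\right) \left(-1\right) + 1 \left(-4\right)\right) 139 + \frac{4}{169} = \left(1 - 4\right) 139 + \frac{4}{169} = \left(-3\right) 139 + \frac{4}{169} = -417 + \frac{4}{169} = - \frac{70469}{169}$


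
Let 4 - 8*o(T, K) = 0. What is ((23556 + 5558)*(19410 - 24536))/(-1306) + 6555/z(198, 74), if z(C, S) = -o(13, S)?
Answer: 66058352/653 ≈ 1.0116e+5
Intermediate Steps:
o(T, K) = 1/2 (o(T, K) = 1/2 - 1/8*0 = 1/2 + 0 = 1/2)
z(C, S) = -1/2 (z(C, S) = -1*1/2 = -1/2)
((23556 + 5558)*(19410 - 24536))/(-1306) + 6555/z(198, 74) = ((23556 + 5558)*(19410 - 24536))/(-1306) + 6555/(-1/2) = (29114*(-5126))*(-1/1306) + 6555*(-2) = -149238364*(-1/1306) - 13110 = 74619182/653 - 13110 = 66058352/653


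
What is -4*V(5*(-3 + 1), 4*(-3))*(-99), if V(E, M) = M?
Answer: -4752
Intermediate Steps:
-4*V(5*(-3 + 1), 4*(-3))*(-99) = -16*(-3)*(-99) = -4*(-12)*(-99) = 48*(-99) = -4752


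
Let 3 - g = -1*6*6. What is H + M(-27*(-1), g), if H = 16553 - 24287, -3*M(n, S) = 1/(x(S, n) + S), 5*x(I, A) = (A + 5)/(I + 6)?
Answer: -68113413/8807 ≈ -7734.0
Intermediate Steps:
x(I, A) = (5 + A)/(5*(6 + I)) (x(I, A) = ((A + 5)/(I + 6))/5 = ((5 + A)/(6 + I))/5 = (5 + A)/(5*(6 + I)))
g = 39 (g = 3 - (-1*6)*6 = 3 - (-6)*6 = 3 - 1*(-36) = 3 + 36 = 39)
M(n, S) = -1/(3*(S + (5 + n)/(5*(6 + S)))) (M(n, S) = -1/(3*((5 + n)/(5*(6 + S)) + S)) = -1/(3*(S + (5 + n)/(5*(6 + S)))))
H = -7734
H + M(-27*(-1), g) = -7734 + 5*(-6 - 1*39)/(3*(5 - 27*(-1) + 5*39*(6 + 39))) = -7734 + 5*(-6 - 39)/(3*(5 + 27 + 5*39*45)) = -7734 + (5/3)*(-45)/(5 + 27 + 8775) = -7734 + (5/3)*(-45)/8807 = -7734 + (5/3)*(1/8807)*(-45) = -7734 - 75/8807 = -68113413/8807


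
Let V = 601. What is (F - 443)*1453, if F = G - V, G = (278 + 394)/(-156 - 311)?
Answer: -709383660/467 ≈ -1.5190e+6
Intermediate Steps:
G = -672/467 (G = 672/(-467) = 672*(-1/467) = -672/467 ≈ -1.4390)
F = -281339/467 (F = -672/467 - 1*601 = -672/467 - 601 = -281339/467 ≈ -602.44)
(F - 443)*1453 = (-281339/467 - 443)*1453 = -488220/467*1453 = -709383660/467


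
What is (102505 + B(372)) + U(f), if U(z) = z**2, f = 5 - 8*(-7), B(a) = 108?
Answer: 106334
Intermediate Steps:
f = 61 (f = 5 + 56 = 61)
(102505 + B(372)) + U(f) = (102505 + 108) + 61**2 = 102613 + 3721 = 106334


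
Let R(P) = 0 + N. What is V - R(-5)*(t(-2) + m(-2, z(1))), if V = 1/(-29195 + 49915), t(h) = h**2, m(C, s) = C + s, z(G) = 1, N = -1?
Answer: 62161/20720 ≈ 3.0000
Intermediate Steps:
R(P) = -1 (R(P) = 0 - 1 = -1)
V = 1/20720 ≈ 4.8263e-5
V - R(-5)*(t(-2) + m(-2, z(1))) = 1/20720 - (-1)*((-2)**2 + (-2 + 1)) = 1/20720 - (-1)*(4 - 1) = 1/20720 - (-1)*3 = 1/20720 - 1*(-3) = 1/20720 + 3 = 62161/20720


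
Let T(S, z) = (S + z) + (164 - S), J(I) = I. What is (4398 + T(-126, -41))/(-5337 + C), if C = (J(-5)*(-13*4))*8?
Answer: -4521/3257 ≈ -1.3881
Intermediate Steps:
C = 2080 (C = -(-65)*4*8 = -5*(-52)*8 = 260*8 = 2080)
T(S, z) = 164 + z
(4398 + T(-126, -41))/(-5337 + C) = (4398 + (164 - 41))/(-5337 + 2080) = (4398 + 123)/(-3257) = 4521*(-1/3257) = -4521/3257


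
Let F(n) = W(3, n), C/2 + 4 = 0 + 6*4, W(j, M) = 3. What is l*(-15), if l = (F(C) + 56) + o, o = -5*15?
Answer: 240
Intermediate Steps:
C = 40 (C = -8 + 2*(0 + 6*4) = -8 + 2*(0 + 24) = -8 + 2*24 = -8 + 48 = 40)
F(n) = 3
o = -75
l = -16 (l = (3 + 56) - 75 = 59 - 75 = -16)
l*(-15) = -16*(-15) = 240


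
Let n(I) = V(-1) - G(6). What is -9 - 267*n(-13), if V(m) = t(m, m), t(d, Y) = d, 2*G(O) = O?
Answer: 1059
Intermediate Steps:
G(O) = O/2
V(m) = m
n(I) = -4 (n(I) = -1 - 6/2 = -1 - 1*3 = -1 - 3 = -4)
-9 - 267*n(-13) = -9 - 267*(-4) = -9 + 1068 = 1059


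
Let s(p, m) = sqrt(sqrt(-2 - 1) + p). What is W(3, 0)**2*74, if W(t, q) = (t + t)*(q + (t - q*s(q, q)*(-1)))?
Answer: 23976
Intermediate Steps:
s(p, m) = sqrt(p + I*sqrt(3)) (s(p, m) = sqrt(sqrt(-3) + p) = sqrt(I*sqrt(3) + p) = sqrt(p + I*sqrt(3)))
W(t, q) = 2*t*(q + t + q*sqrt(q + I*sqrt(3))) (W(t, q) = (t + t)*(q + (t - q*sqrt(q + I*sqrt(3))*(-1))) = (2*t)*(q + (t - (-1)*q*sqrt(q + I*sqrt(3)))) = (2*t)*(q + (t + q*sqrt(q + I*sqrt(3)))) = (2*t)*(q + t + q*sqrt(q + I*sqrt(3))) = 2*t*(q + t + q*sqrt(q + I*sqrt(3))))
W(3, 0)**2*74 = (2*3*(0 + 3 + 0*sqrt(0 + I*sqrt(3))))**2*74 = (2*3*(0 + 3 + 0*sqrt(I*sqrt(3))))**2*74 = (2*3*(0 + 3 + 0*(3**(1/4)*sqrt(I))))**2*74 = (2*3*(0 + 3 + 0))**2*74 = (2*3*3)**2*74 = 18**2*74 = 324*74 = 23976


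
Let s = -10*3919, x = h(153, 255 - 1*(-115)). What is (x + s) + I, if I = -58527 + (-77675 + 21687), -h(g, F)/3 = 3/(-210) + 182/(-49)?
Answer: -10758567/70 ≈ -1.5369e+5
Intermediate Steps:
h(g, F) = 783/70 (h(g, F) = -3*(3/(-210) + 182/(-49)) = -3*(3*(-1/210) + 182*(-1/49)) = -3*(-1/70 - 26/7) = -3*(-261/70) = 783/70)
I = -114515 (I = -58527 - 55988 = -114515)
x = 783/70 ≈ 11.186
s = -39190
(x + s) + I = (783/70 - 39190) - 114515 = -2742517/70 - 114515 = -10758567/70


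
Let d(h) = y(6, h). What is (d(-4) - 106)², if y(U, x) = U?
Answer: 10000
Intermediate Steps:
d(h) = 6
(d(-4) - 106)² = (6 - 106)² = (-100)² = 10000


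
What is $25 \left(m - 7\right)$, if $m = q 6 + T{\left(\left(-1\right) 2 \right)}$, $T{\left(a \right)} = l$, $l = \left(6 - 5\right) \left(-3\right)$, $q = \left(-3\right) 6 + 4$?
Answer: $-2350$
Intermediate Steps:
$q = -14$ ($q = -18 + 4 = -14$)
$l = -3$ ($l = 1 \left(-3\right) = -3$)
$T{\left(a \right)} = -3$
$m = -87$ ($m = \left(-14\right) 6 - 3 = -84 - 3 = -87$)
$25 \left(m - 7\right) = 25 \left(-87 - 7\right) = 25 \left(-94\right) = -2350$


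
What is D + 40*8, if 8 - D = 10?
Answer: 318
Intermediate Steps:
D = -2 (D = 8 - 1*10 = 8 - 10 = -2)
D + 40*8 = -2 + 40*8 = -2 + 320 = 318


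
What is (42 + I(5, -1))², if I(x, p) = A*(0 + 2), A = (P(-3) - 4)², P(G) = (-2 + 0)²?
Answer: 1764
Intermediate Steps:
P(G) = 4 (P(G) = (-2)² = 4)
A = 0 (A = (4 - 4)² = 0² = 0)
I(x, p) = 0 (I(x, p) = 0*(0 + 2) = 0*2 = 0)
(42 + I(5, -1))² = (42 + 0)² = 42² = 1764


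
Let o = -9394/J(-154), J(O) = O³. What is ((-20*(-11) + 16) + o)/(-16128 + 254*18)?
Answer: -621893/30451344 ≈ -0.020423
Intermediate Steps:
o = 61/23716 (o = -9394/((-154)³) = -9394/(-3652264) = -9394*(-1/3652264) = 61/23716 ≈ 0.0025721)
((-20*(-11) + 16) + o)/(-16128 + 254*18) = ((-20*(-11) + 16) + 61/23716)/(-16128 + 254*18) = ((220 + 16) + 61/23716)/(-16128 + 4572) = (236 + 61/23716)/(-11556) = (5597037/23716)*(-1/11556) = -621893/30451344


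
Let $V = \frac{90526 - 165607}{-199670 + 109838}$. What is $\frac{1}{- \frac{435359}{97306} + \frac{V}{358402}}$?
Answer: $- \frac{47467589505424}{212375717101315} \approx -0.22351$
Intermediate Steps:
$V = \frac{25027}{29944}$ ($V = - \frac{75081}{-89832} = \left(-75081\right) \left(- \frac{1}{89832}\right) = \frac{25027}{29944} \approx 0.83579$)
$\frac{1}{- \frac{435359}{97306} + \frac{V}{358402}} = \frac{1}{- \frac{435359}{97306} + \frac{25027}{29944 \cdot 358402}} = \frac{1}{\left(-435359\right) \frac{1}{97306} + \frac{25027}{29944} \cdot \frac{1}{358402}} = \frac{1}{- \frac{435359}{97306} + \frac{25027}{10731989488}} = \frac{1}{- \frac{212375717101315}{47467589505424}} = - \frac{47467589505424}{212375717101315}$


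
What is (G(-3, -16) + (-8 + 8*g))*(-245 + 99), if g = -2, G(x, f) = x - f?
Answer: 1606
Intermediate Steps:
(G(-3, -16) + (-8 + 8*g))*(-245 + 99) = ((-3 - 1*(-16)) + (-8 + 8*(-2)))*(-245 + 99) = ((-3 + 16) + (-8 - 16))*(-146) = (13 - 24)*(-146) = -11*(-146) = 1606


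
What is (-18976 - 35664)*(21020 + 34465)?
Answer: -3031700400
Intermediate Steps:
(-18976 - 35664)*(21020 + 34465) = -54640*55485 = -3031700400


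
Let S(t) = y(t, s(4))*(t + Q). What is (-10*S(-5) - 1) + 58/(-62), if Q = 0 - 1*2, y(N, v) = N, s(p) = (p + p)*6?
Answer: -10910/31 ≈ -351.94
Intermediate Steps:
s(p) = 12*p (s(p) = (2*p)*6 = 12*p)
Q = -2 (Q = 0 - 2 = -2)
S(t) = t*(-2 + t) (S(t) = t*(t - 2) = t*(-2 + t))
(-10*S(-5) - 1) + 58/(-62) = (-(-50)*(-2 - 5) - 1) + 58/(-62) = (-(-50)*(-7) - 1) + 58*(-1/62) = (-10*35 - 1) - 29/31 = (-350 - 1) - 29/31 = -351 - 29/31 = -10910/31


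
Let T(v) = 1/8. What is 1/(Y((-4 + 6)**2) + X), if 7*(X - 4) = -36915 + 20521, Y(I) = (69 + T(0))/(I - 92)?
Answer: -704/1646505 ≈ -0.00042757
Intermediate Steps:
T(v) = 1/8
Y(I) = 553/(8*(-92 + I)) (Y(I) = (69 + 1/8)/(I - 92) = 553/(8*(-92 + I)))
X = -2338 (X = 4 + (-36915 + 20521)/7 = 4 + (1/7)*(-16394) = 4 - 2342 = -2338)
1/(Y((-4 + 6)**2) + X) = 1/(553/(8*(-92 + (-4 + 6)**2)) - 2338) = 1/(553/(8*(-92 + 2**2)) - 2338) = 1/(553/(8*(-92 + 4)) - 2338) = 1/((553/8)/(-88) - 2338) = 1/((553/8)*(-1/88) - 2338) = 1/(-553/704 - 2338) = 1/(-1646505/704) = -704/1646505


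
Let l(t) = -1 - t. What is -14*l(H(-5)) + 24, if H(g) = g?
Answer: -32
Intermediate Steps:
-14*l(H(-5)) + 24 = -14*(-1 - 1*(-5)) + 24 = -14*(-1 + 5) + 24 = -14*4 + 24 = -56 + 24 = -32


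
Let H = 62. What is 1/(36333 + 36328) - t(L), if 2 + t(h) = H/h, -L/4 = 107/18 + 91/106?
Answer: 2017584477/471569890 ≈ 4.2784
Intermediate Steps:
L = -12980/477 (L = -4*(107/18 + 91/106) = -4*3245/477 = -12980/477 ≈ -27.212)
t(h) = -2 + 62/h
1/(36333 + 36328) - t(L) = 1/(36333 + 36328) - (-2 + 62/(-12980/477)) = 1/72661 - (-2 + 62*(-477/12980)) = 1/72661 - (-2 - 14787/6490) = 1/72661 - 1*(-27767/6490) = 1/72661 + 27767/6490 = 2017584477/471569890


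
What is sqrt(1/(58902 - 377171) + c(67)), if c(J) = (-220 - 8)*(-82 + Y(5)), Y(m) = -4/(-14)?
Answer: sqrt(1887215587106899)/318269 ≈ 136.49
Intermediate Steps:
Y(m) = 2/7 (Y(m) = -4*(-1/14) = 2/7)
c(J) = 130416/7 (c(J) = (-220 - 8)*(-82 + 2/7) = -228*(-572/7) = 130416/7)
sqrt(1/(58902 - 377171) + c(67)) = sqrt(1/(58902 - 377171) + 130416/7) = sqrt(1/(-318269) + 130416/7) = sqrt(-1/318269 + 130416/7) = sqrt(5929624271/318269) = sqrt(1887215587106899)/318269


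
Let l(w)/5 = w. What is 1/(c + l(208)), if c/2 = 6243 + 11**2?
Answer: 1/13768 ≈ 7.2632e-5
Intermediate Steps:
c = 12728 (c = 2*(6243 + 11**2) = 2*(6243 + 121) = 2*6364 = 12728)
l(w) = 5*w
1/(c + l(208)) = 1/(12728 + 5*208) = 1/(12728 + 1040) = 1/13768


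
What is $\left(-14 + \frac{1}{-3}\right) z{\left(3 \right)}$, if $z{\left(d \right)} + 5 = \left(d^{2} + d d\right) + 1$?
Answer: $- \frac{602}{3} \approx -200.67$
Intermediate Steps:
$z{\left(d \right)} = -4 + 2 d^{2}$ ($z{\left(d \right)} = -5 + \left(\left(d^{2} + d d\right) + 1\right) = -5 + \left(\left(d^{2} + d^{2}\right) + 1\right) = -5 + \left(2 d^{2} + 1\right) = -5 + \left(1 + 2 d^{2}\right) = -4 + 2 d^{2}$)
$\left(-14 + \frac{1}{-3}\right) z{\left(3 \right)} = \left(-14 + \frac{1}{-3}\right) \left(-4 + 2 \cdot 3^{2}\right) = \left(-14 - \frac{1}{3}\right) \left(-4 + 2 \cdot 9\right) = - \frac{43 \left(-4 + 18\right)}{3} = \left(- \frac{43}{3}\right) 14 = - \frac{602}{3}$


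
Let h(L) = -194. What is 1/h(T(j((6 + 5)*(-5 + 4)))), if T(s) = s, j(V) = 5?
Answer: -1/194 ≈ -0.0051546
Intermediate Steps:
1/h(T(j((6 + 5)*(-5 + 4)))) = 1/(-194) = -1/194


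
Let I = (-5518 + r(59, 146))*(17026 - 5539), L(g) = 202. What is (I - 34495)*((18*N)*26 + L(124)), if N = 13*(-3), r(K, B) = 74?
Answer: 1129383500150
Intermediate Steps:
N = -39
I = -62535228 (I = (-5518 + 74)*(17026 - 5539) = -5444*11487 = -62535228)
(I - 34495)*((18*N)*26 + L(124)) = (-62535228 - 34495)*((18*(-39))*26 + 202) = -62569723*(-702*26 + 202) = -62569723*(-18252 + 202) = -62569723*(-18050) = 1129383500150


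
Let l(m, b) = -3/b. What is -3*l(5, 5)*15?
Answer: 27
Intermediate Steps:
-3*l(5, 5)*15 = -(-9)/5*15 = -3*(-⅗)*15 = (9/5)*15 = 27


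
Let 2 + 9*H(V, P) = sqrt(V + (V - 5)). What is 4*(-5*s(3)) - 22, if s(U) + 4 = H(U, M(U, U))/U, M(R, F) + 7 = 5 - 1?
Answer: 1586/27 ≈ 58.741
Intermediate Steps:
M(R, F) = -3 (M(R, F) = -7 + (5 - 1) = -7 + 4 = -3)
H(V, P) = -2/9 + sqrt(-5 + 2*V)/9 (H(V, P) = -2/9 + sqrt(V + (V - 5))/9 = -2/9 + sqrt(V + (-5 + V))/9 = -2/9 + sqrt(-5 + 2*V)/9)
s(U) = -4 + (-2/9 + sqrt(-5 + 2*U)/9)/U
4*(-5*s(3)) - 22 = 4*(-5*(-2 + sqrt(-5 + 2*3) - 36*3)/(9*3)) - 22 = 4*(-5*(-2 + sqrt(-5 + 6) - 108)/(9*3)) - 22 = 4*(-5*(-2 + sqrt(1) - 108)/(9*3)) - 22 = 4*(-5*(-2 + 1 - 108)/(9*3)) - 22 = 4*(-5*(-109)/(9*3)) - 22 = 4*(-5*(-109/27)) - 22 = 4*(545/27) - 22 = 2180/27 - 22 = 1586/27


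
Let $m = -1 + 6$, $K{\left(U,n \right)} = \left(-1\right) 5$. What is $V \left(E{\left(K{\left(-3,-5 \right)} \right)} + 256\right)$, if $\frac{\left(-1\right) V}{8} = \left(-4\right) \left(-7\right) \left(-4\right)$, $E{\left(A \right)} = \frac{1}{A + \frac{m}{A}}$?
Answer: $\frac{687680}{3} \approx 2.2923 \cdot 10^{5}$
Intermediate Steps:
$K{\left(U,n \right)} = -5$
$m = 5$
$E{\left(A \right)} = \frac{1}{A + \frac{5}{A}}$
$V = 896$ ($V = - 8 \left(-4\right) \left(-7\right) \left(-4\right) = - 8 \cdot 28 \left(-4\right) = \left(-8\right) \left(-112\right) = 896$)
$V \left(E{\left(K{\left(-3,-5 \right)} \right)} + 256\right) = 896 \left(- \frac{5}{5 + \left(-5\right)^{2}} + 256\right) = 896 \left(- \frac{5}{5 + 25} + 256\right) = 896 \left(- \frac{5}{30} + 256\right) = 896 \left(\left(-5\right) \frac{1}{30} + 256\right) = 896 \left(- \frac{1}{6} + 256\right) = 896 \cdot \frac{1535}{6} = \frac{687680}{3}$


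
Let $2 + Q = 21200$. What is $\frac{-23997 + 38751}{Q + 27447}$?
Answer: $\frac{4918}{16215} \approx 0.3033$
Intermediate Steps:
$Q = 21198$ ($Q = -2 + 21200 = 21198$)
$\frac{-23997 + 38751}{Q + 27447} = \frac{-23997 + 38751}{21198 + 27447} = \frac{14754}{48645} = 14754 \cdot \frac{1}{48645} = \frac{4918}{16215}$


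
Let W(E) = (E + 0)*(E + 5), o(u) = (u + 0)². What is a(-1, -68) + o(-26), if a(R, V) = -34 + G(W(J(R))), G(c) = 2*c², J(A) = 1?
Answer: 714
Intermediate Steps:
o(u) = u²
W(E) = E*(5 + E)
a(R, V) = 38 (a(R, V) = -34 + 2*(1*(5 + 1))² = -34 + 2*(1*6)² = -34 + 2*6² = -34 + 2*36 = -34 + 72 = 38)
a(-1, -68) + o(-26) = 38 + (-26)² = 38 + 676 = 714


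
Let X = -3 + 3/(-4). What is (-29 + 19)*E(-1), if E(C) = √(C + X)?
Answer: -5*I*√19 ≈ -21.794*I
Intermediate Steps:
X = -15/4 (X = -3 + 3*(-¼) = -3 - ¾ = -15/4 ≈ -3.7500)
E(C) = √(-15/4 + C) (E(C) = √(C - 15/4) = √(-15/4 + C))
(-29 + 19)*E(-1) = (-29 + 19)*(√(-15 + 4*(-1))/2) = -5*√(-15 - 4) = -5*√(-19) = -5*I*√19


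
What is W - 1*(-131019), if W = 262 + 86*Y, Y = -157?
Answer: 117779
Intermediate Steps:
W = -13240 (W = 262 + 86*(-157) = 262 - 13502 = -13240)
W - 1*(-131019) = -13240 - 1*(-131019) = -13240 + 131019 = 117779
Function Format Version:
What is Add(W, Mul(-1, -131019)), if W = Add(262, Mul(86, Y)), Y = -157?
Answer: 117779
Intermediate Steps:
W = -13240 (W = Add(262, Mul(86, -157)) = Add(262, -13502) = -13240)
Add(W, Mul(-1, -131019)) = Add(-13240, Mul(-1, -131019)) = Add(-13240, 131019) = 117779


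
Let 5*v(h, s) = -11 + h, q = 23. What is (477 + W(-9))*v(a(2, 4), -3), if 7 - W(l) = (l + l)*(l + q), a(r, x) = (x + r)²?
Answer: 3680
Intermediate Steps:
a(r, x) = (r + x)²
v(h, s) = -11/5 + h/5 (v(h, s) = (-11 + h)/5 = -11/5 + h/5)
W(l) = 7 - 2*l*(23 + l) (W(l) = 7 - (l + l)*(l + 23) = 7 - 2*l*(23 + l))
(477 + W(-9))*v(a(2, 4), -3) = (477 + (7 - 46*(-9) - 2*(-9)²))*(-11/5 + (2 + 4)²/5) = (477 + (7 + 414 - 2*81))*(-11/5 + (⅕)*6²) = (477 + (7 + 414 - 162))*(-11/5 + (⅕)*36) = (477 + 259)*(-11/5 + 36/5) = 736*5 = 3680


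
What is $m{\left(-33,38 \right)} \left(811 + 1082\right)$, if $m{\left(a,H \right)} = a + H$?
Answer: $9465$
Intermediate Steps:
$m{\left(a,H \right)} = H + a$
$m{\left(-33,38 \right)} \left(811 + 1082\right) = \left(38 - 33\right) \left(811 + 1082\right) = 5 \cdot 1893 = 9465$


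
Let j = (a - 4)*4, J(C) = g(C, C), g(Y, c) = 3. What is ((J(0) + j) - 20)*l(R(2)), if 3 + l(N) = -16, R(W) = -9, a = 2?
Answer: 475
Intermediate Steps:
J(C) = 3
j = -8 (j = (2 - 4)*4 = -2*4 = -8)
l(N) = -19 (l(N) = -3 - 16 = -19)
((J(0) + j) - 20)*l(R(2)) = ((3 - 8) - 20)*(-19) = (-5 - 20)*(-19) = -25*(-19) = 475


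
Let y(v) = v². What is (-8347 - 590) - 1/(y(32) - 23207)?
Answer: -198249470/22183 ≈ -8937.0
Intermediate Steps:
(-8347 - 590) - 1/(y(32) - 23207) = (-8347 - 590) - 1/(32² - 23207) = -8937 - 1/(1024 - 23207) = -8937 - 1/(-22183) = -8937 - 1*(-1/22183) = -8937 + 1/22183 = -198249470/22183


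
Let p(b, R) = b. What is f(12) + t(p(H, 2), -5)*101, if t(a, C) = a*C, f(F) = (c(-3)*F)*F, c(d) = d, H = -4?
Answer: 1588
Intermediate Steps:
f(F) = -3*F² (f(F) = (-3*F)*F = -3*F²)
t(a, C) = C*a
f(12) + t(p(H, 2), -5)*101 = -3*12² - 5*(-4)*101 = -3*144 + 20*101 = -432 + 2020 = 1588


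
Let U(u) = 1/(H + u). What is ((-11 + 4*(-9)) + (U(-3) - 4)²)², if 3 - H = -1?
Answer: 1444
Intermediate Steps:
H = 4 (H = 3 - 1*(-1) = 3 + 1 = 4)
U(u) = 1/(4 + u)
((-11 + 4*(-9)) + (U(-3) - 4)²)² = ((-11 + 4*(-9)) + (1/(4 - 3) - 4)²)² = ((-11 - 36) + (1/1 - 4)²)² = (-47 + (1 - 4)²)² = (-47 + (-3)²)² = (-47 + 9)² = (-38)² = 1444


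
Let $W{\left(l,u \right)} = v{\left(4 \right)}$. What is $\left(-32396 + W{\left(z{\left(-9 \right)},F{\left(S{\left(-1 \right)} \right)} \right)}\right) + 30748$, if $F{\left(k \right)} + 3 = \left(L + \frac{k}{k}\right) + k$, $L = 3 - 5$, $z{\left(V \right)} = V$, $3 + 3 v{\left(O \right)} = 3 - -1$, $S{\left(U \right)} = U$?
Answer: $- \frac{4943}{3} \approx -1647.7$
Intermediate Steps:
$v{\left(O \right)} = \frac{1}{3}$ ($v{\left(O \right)} = -1 + \frac{3 - -1}{3} = -1 + \frac{3 + 1}{3} = -1 + \frac{1}{3} \cdot 4 = -1 + \frac{4}{3} = \frac{1}{3}$)
$L = -2$
$F{\left(k \right)} = -4 + k$ ($F{\left(k \right)} = -3 - \left(2 - k - \frac{k}{k}\right) = -3 + \left(\left(-2 + 1\right) + k\right) = -3 + \left(-1 + k\right) = -4 + k$)
$W{\left(l,u \right)} = \frac{1}{3}$
$\left(-32396 + W{\left(z{\left(-9 \right)},F{\left(S{\left(-1 \right)} \right)} \right)}\right) + 30748 = \left(-32396 + \frac{1}{3}\right) + 30748 = - \frac{97187}{3} + 30748 = - \frac{4943}{3}$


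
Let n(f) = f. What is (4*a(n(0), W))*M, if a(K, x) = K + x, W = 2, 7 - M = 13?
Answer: -48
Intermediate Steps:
M = -6 (M = 7 - 1*13 = 7 - 13 = -6)
(4*a(n(0), W))*M = (4*(0 + 2))*(-6) = (4*2)*(-6) = 8*(-6) = -48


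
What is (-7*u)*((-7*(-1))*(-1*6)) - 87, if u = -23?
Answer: -6849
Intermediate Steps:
(-7*u)*((-7*(-1))*(-1*6)) - 87 = (-7*(-23))*((-7*(-1))*(-1*6)) - 87 = 161*(7*(-6)) - 87 = 161*(-42) - 87 = -6762 - 87 = -6849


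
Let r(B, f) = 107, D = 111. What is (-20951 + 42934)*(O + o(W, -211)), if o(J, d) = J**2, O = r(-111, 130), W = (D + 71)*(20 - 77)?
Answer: 2365810086289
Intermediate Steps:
W = -10374 (W = (111 + 71)*(20 - 77) = 182*(-57) = -10374)
O = 107
(-20951 + 42934)*(O + o(W, -211)) = (-20951 + 42934)*(107 + (-10374)**2) = 21983*(107 + 107619876) = 21983*107619983 = 2365810086289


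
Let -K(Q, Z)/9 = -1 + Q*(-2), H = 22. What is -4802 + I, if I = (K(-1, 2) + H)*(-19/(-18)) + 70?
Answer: -84929/18 ≈ -4718.3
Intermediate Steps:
K(Q, Z) = 9 + 18*Q (K(Q, Z) = -9*(-1 + Q*(-2)) = -9*(-1 - 2*Q) = 9 + 18*Q)
I = 1507/18 (I = ((9 + 18*(-1)) + 22)*(-19/(-18)) + 70 = ((9 - 18) + 22)*(-19*(-1/18)) + 70 = (-9 + 22)*(19/18) + 70 = 13*(19/18) + 70 = 247/18 + 70 = 1507/18 ≈ 83.722)
-4802 + I = -4802 + 1507/18 = -84929/18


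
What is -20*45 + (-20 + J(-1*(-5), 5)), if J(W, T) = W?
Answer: -915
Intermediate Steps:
-20*45 + (-20 + J(-1*(-5), 5)) = -20*45 + (-20 - 1*(-5)) = -900 + (-20 + 5) = -900 - 15 = -915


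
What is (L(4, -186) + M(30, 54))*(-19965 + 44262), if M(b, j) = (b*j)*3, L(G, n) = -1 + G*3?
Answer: 118350687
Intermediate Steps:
L(G, n) = -1 + 3*G
M(b, j) = 3*b*j
(L(4, -186) + M(30, 54))*(-19965 + 44262) = ((-1 + 3*4) + 3*30*54)*(-19965 + 44262) = ((-1 + 12) + 4860)*24297 = (11 + 4860)*24297 = 4871*24297 = 118350687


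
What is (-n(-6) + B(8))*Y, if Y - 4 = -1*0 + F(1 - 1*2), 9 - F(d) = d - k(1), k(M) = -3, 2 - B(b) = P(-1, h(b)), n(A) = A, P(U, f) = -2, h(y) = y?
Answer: 110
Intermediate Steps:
B(b) = 4 (B(b) = 2 - 1*(-2) = 2 + 2 = 4)
F(d) = 6 - d (F(d) = 9 - (d - 1*(-3)) = 9 - (d + 3) = 9 - (3 + d) = 9 + (-3 - d) = 6 - d)
Y = 11 (Y = 4 + (-1*0 + (6 - (1 - 1*2))) = 4 + (0 + (6 - (1 - 2))) = 4 + (0 + (6 - 1*(-1))) = 4 + (0 + (6 + 1)) = 4 + (0 + 7) = 4 + 7 = 11)
(-n(-6) + B(8))*Y = (-1*(-6) + 4)*11 = (6 + 4)*11 = 10*11 = 110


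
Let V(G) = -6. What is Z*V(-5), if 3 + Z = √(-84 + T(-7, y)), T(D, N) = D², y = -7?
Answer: 18 - 6*I*√35 ≈ 18.0 - 35.496*I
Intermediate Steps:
Z = -3 + I*√35 (Z = -3 + √(-84 + (-7)²) = -3 + √(-84 + 49) = -3 + √(-35) = -3 + I*√35 ≈ -3.0 + 5.9161*I)
Z*V(-5) = (-3 + I*√35)*(-6) = 18 - 6*I*√35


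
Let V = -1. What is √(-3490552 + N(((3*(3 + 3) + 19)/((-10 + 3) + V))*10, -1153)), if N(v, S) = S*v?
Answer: I*√13748903/2 ≈ 1854.0*I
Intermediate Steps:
√(-3490552 + N(((3*(3 + 3) + 19)/((-10 + 3) + V))*10, -1153)) = √(-3490552 - 1153*(3*(3 + 3) + 19)/((-10 + 3) - 1)*10) = √(-3490552 - 1153*(3*6 + 19)/(-7 - 1)*10) = √(-3490552 - 1153*(18 + 19)/(-8)*10) = √(-3490552 - 1153*37*(-⅛)*10) = √(-3490552 - (-42661)*10/8) = √(-3490552 - 1153*(-185/4)) = √(-3490552 + 213305/4) = √(-13748903/4) = I*√13748903/2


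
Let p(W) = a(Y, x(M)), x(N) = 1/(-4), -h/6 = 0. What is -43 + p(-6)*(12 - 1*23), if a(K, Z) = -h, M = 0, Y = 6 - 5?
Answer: -43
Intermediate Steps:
h = 0 (h = -6*0 = 0)
Y = 1
x(N) = -¼
a(K, Z) = 0 (a(K, Z) = -1*0 = 0)
p(W) = 0
-43 + p(-6)*(12 - 1*23) = -43 + 0*(12 - 1*23) = -43 + 0*(12 - 23) = -43 + 0*(-11) = -43 + 0 = -43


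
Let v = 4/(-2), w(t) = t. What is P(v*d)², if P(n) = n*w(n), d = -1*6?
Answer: 20736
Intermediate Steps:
v = -2 (v = 4*(-½) = -2)
d = -6
P(n) = n² (P(n) = n*n = n²)
P(v*d)² = ((-2*(-6))²)² = (12²)² = 144² = 20736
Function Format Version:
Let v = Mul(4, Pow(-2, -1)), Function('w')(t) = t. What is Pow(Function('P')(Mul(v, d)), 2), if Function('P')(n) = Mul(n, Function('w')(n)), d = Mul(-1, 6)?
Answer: 20736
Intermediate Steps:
v = -2 (v = Mul(4, Rational(-1, 2)) = -2)
d = -6
Function('P')(n) = Pow(n, 2) (Function('P')(n) = Mul(n, n) = Pow(n, 2))
Pow(Function('P')(Mul(v, d)), 2) = Pow(Pow(Mul(-2, -6), 2), 2) = Pow(Pow(12, 2), 2) = Pow(144, 2) = 20736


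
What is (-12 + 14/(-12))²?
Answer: 6241/36 ≈ 173.36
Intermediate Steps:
(-12 + 14/(-12))² = (-12 + 14*(-1/12))² = (-12 - 7/6)² = (-79/6)² = 6241/36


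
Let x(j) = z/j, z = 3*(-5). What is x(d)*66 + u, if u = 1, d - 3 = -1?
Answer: -494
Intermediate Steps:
d = 2 (d = 3 - 1 = 2)
z = -15
x(j) = -15/j
x(d)*66 + u = -15/2*66 + 1 = -495 + 1 = -494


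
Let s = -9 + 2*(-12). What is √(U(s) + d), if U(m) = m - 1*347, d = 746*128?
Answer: 2*√23777 ≈ 308.40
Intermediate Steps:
d = 95488
s = -33 (s = -9 - 24 = -33)
U(m) = -347 + m (U(m) = m - 347 = -347 + m)
√(U(s) + d) = √((-347 - 33) + 95488) = √(-380 + 95488) = √95108 = 2*√23777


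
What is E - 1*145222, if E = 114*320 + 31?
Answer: -108711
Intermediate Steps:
E = 36511 (E = 36480 + 31 = 36511)
E - 1*145222 = 36511 - 1*145222 = 36511 - 145222 = -108711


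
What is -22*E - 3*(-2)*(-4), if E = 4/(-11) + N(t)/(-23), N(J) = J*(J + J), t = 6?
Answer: 1216/23 ≈ 52.870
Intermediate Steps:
N(J) = 2*J² (N(J) = J*(2*J) = 2*J²)
E = -884/253 (E = 4/(-11) + (2*6²)/(-23) = 4*(-1/11) + (2*36)*(-1/23) = -4/11 + 72*(-1/23) = -4/11 - 72/23 = -884/253 ≈ -3.4941)
-22*E - 3*(-2)*(-4) = -22*(-884/253) - 3*(-2)*(-4) = 1768/23 + 6*(-4) = 1768/23 - 24 = 1216/23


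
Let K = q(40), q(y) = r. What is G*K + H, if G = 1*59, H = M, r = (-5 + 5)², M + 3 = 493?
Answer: 490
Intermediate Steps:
M = 490 (M = -3 + 493 = 490)
r = 0 (r = 0² = 0)
q(y) = 0
H = 490
G = 59
K = 0
G*K + H = 59*0 + 490 = 0 + 490 = 490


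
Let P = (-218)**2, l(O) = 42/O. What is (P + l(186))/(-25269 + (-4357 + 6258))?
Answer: -1473251/724408 ≈ -2.0337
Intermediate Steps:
P = 47524
(P + l(186))/(-25269 + (-4357 + 6258)) = (47524 + 42/186)/(-25269 + (-4357 + 6258)) = (47524 + 42*(1/186))/(-25269 + 1901) = (47524 + 7/31)/(-23368) = (1473251/31)*(-1/23368) = -1473251/724408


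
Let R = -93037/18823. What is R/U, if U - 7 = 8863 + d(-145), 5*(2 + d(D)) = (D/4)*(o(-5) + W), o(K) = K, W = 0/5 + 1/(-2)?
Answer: -106328/191626207 ≈ -0.00055487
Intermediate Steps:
W = -1/2 (W = 0*(1/5) + 1*(-1/2) = 0 - 1/2 = -1/2 ≈ -0.50000)
R = -13291/2689 (R = -93037*1/18823 = -13291/2689 ≈ -4.9427)
d(D) = -2 - 11*D/40 (d(D) = -2 + ((D/4)*(-5 - 1/2))/5 = -2 + ((D*(1/4))*(-11/2))/5 = -2 + ((D/4)*(-11/2))/5 = -2 + (-11*D/8)/5 = -2 - 11*D/40)
U = 71263/8 (U = 7 + (8863 + (-2 - 11/40*(-145))) = 7 + (8863 + (-2 + 319/8)) = 7 + (8863 + 303/8) = 7 + 71207/8 = 71263/8 ≈ 8907.9)
R/U = -13291/(2689*71263/8) = -13291/2689*8/71263 = -106328/191626207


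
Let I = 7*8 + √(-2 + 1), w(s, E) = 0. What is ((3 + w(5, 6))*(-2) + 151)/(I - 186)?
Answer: -18850/16901 - 145*I/16901 ≈ -1.1153 - 0.0085794*I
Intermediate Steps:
I = 56 + I (I = 56 + √(-1) = 56 + I ≈ 56.0 + 1.0*I)
((3 + w(5, 6))*(-2) + 151)/(I - 186) = ((3 + 0)*(-2) + 151)/((56 + I) - 186) = (3*(-2) + 151)/(-130 + I) = (-6 + 151)*((-130 - I)/16901) = 145*((-130 - I)/16901) = 145*(-130 - I)/16901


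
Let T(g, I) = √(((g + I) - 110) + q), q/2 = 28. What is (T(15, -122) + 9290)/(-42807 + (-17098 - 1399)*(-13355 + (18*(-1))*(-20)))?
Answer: 4645/120162854 + I*√161/240325708 ≈ 3.8656e-5 + 5.2797e-8*I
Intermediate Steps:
q = 56 (q = 2*28 = 56)
T(g, I) = √(-54 + I + g) (T(g, I) = √(((g + I) - 110) + 56) = √(((I + g) - 110) + 56) = √((-110 + I + g) + 56) = √(-54 + I + g))
(T(15, -122) + 9290)/(-42807 + (-17098 - 1399)*(-13355 + (18*(-1))*(-20))) = (√(-54 - 122 + 15) + 9290)/(-42807 + (-17098 - 1399)*(-13355 + (18*(-1))*(-20))) = (√(-161) + 9290)/(-42807 - 18497*(-13355 - 18*(-20))) = (I*√161 + 9290)/(-42807 - 18497*(-13355 + 360)) = (9290 + I*√161)/(-42807 - 18497*(-12995)) = (9290 + I*√161)/(-42807 + 240368515) = (9290 + I*√161)/240325708 = (9290 + I*√161)*(1/240325708) = 4645/120162854 + I*√161/240325708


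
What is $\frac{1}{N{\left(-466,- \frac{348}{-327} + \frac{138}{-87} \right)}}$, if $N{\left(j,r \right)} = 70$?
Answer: $\frac{1}{70} \approx 0.014286$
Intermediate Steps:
$\frac{1}{N{\left(-466,- \frac{348}{-327} + \frac{138}{-87} \right)}} = \frac{1}{70}$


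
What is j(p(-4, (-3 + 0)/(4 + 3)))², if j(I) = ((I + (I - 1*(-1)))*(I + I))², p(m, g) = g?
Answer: 1296/5764801 ≈ 0.00022481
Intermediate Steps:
j(I) = 4*I²*(1 + 2*I)² (j(I) = ((I + (I + 1))*(2*I))² = ((I + (1 + I))*(2*I))² = ((1 + 2*I)*(2*I))² = (2*I*(1 + 2*I))² = 4*I²*(1 + 2*I)²)
j(p(-4, (-3 + 0)/(4 + 3)))² = (4*((-3 + 0)/(4 + 3))²*(1 + 2*((-3 + 0)/(4 + 3)))²)² = (4*(-3/7)²*(1 + 2*(-3/7))²)² = (4*(9/49)*(1 - 6/7)²)² = (4*(9/49)*(⅐)²)² = (4*(9/49)*(1/49))² = (36/2401)² = 1296/5764801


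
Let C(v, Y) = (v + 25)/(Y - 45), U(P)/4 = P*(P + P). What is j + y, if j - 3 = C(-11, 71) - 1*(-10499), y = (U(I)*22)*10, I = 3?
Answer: 342453/13 ≈ 26343.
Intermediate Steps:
U(P) = 8*P² (U(P) = 4*(P*(P + P)) = 4*(P*(2*P)) = 4*(2*P²) = 8*P²)
C(v, Y) = (25 + v)/(-45 + Y)
y = 15840 (y = ((8*3²)*22)*10 = ((8*9)*22)*10 = (72*22)*10 = 1584*10 = 15840)
j = 136533/13 (j = 3 + ((25 - 11)/(-45 + 71) - 1*(-10499)) = 3 + (14/26 + 10499) = 3 + ((1/26)*14 + 10499) = 3 + (7/13 + 10499) = 3 + 136494/13 = 136533/13 ≈ 10503.)
j + y = 136533/13 + 15840 = 342453/13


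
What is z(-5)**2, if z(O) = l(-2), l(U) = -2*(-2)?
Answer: 16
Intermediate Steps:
l(U) = 4
z(O) = 4
z(-5)**2 = 4**2 = 16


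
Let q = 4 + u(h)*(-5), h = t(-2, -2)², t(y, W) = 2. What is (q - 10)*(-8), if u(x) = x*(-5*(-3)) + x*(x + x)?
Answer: 3728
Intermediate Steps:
h = 4 (h = 2² = 4)
u(x) = 2*x² + 15*x (u(x) = x*15 + x*(2*x) = 15*x + 2*x² = 2*x² + 15*x)
q = -456 (q = 4 + (4*(15 + 2*4))*(-5) = 4 + (4*(15 + 8))*(-5) = 4 + (4*23)*(-5) = 4 + 92*(-5) = 4 - 460 = -456)
(q - 10)*(-8) = (-456 - 10)*(-8) = -466*(-8) = 3728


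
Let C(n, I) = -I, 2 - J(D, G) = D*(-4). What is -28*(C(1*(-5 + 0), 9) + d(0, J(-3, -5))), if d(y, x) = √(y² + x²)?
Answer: -28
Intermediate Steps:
J(D, G) = 2 + 4*D (J(D, G) = 2 - D*(-4) = 2 - (-4)*D = 2 + 4*D)
d(y, x) = √(x² + y²)
-28*(C(1*(-5 + 0), 9) + d(0, J(-3, -5))) = -28*(-1*9 + √((2 + 4*(-3))² + 0²)) = -28*(-9 + √((2 - 12)² + 0)) = -28*(-9 + √((-10)² + 0)) = -28*(-9 + √(100 + 0)) = -28*(-9 + √100) = -28*(-9 + 10) = -28*1 = -28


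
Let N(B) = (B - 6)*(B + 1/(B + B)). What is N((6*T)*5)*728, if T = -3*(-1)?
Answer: 82560296/15 ≈ 5.5040e+6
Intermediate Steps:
T = 3
N(B) = (-6 + B)*(B + 1/(2*B))
N((6*T)*5)*728 = (1/2 + ((6*3)*5)**2 - 6*6*3*5 - 3/((6*3)*5))*728 = (1/2 + (18*5)**2 - 108*5 - 3/(18*5))*728 = (1/2 + 90**2 - 6*90 - 3/90)*728 = (1/2 + 8100 - 540 - 3*1/90)*728 = (1/2 + 8100 - 540 - 1/30)*728 = (113407/15)*728 = 82560296/15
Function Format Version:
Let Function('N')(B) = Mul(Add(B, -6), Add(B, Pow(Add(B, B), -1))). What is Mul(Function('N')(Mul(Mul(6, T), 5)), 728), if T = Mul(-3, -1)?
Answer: Rational(82560296, 15) ≈ 5.5040e+6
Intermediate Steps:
T = 3
Function('N')(B) = Mul(Add(-6, B), Add(B, Mul(Rational(1, 2), Pow(B, -1)))) (Function('N')(B) = Mul(Add(-6, B), Add(B, Pow(Mul(2, B), -1))) = Mul(Add(-6, B), Add(B, Mul(Rational(1, 2), Pow(B, -1)))))
Mul(Function('N')(Mul(Mul(6, T), 5)), 728) = Mul(Add(Rational(1, 2), Pow(Mul(Mul(6, 3), 5), 2), Mul(-6, Mul(Mul(6, 3), 5)), Mul(-3, Pow(Mul(Mul(6, 3), 5), -1))), 728) = Mul(Add(Rational(1, 2), Pow(Mul(18, 5), 2), Mul(-6, Mul(18, 5)), Mul(-3, Pow(Mul(18, 5), -1))), 728) = Mul(Add(Rational(1, 2), Pow(90, 2), Mul(-6, 90), Mul(-3, Pow(90, -1))), 728) = Mul(Add(Rational(1, 2), 8100, -540, Mul(-3, Rational(1, 90))), 728) = Mul(Add(Rational(1, 2), 8100, -540, Rational(-1, 30)), 728) = Mul(Rational(113407, 15), 728) = Rational(82560296, 15)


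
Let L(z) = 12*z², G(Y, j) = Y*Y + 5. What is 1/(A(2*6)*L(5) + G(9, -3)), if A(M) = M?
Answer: 1/3686 ≈ 0.00027130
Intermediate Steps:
G(Y, j) = 5 + Y² (G(Y, j) = Y² + 5 = 5 + Y²)
1/(A(2*6)*L(5) + G(9, -3)) = 1/((2*6)*(12*5²) + (5 + 9²)) = 1/(12*(12*25) + (5 + 81)) = 1/(12*300 + 86) = 1/(3600 + 86) = 1/3686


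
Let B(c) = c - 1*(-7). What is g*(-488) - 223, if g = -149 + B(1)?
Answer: 68585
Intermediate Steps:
B(c) = 7 + c (B(c) = c + 7 = 7 + c)
g = -141 (g = -149 + (7 + 1) = -149 + 8 = -141)
g*(-488) - 223 = -141*(-488) - 223 = 68808 - 223 = 68585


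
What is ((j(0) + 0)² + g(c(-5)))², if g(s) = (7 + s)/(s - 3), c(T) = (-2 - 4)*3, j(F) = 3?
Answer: 40000/441 ≈ 90.703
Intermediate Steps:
c(T) = -18 (c(T) = -6*3 = -18)
g(s) = (7 + s)/(-3 + s)
((j(0) + 0)² + g(c(-5)))² = ((3 + 0)² + (7 - 18)/(-3 - 18))² = (3² - 11/(-21))² = (9 - 1/21*(-11))² = (9 + 11/21)² = (200/21)² = 40000/441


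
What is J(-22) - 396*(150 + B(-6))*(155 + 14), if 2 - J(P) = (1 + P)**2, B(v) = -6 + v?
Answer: -9235951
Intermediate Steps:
J(P) = 2 - (1 + P)**2
J(-22) - 396*(150 + B(-6))*(155 + 14) = (2 - (1 - 22)**2) - 396*(150 + (-6 - 6))*(155 + 14) = (2 - 1*(-21)**2) - 396*(150 - 12)*169 = (2 - 1*441) - 54648*169 = (2 - 441) - 396*23322 = -439 - 9235512 = -9235951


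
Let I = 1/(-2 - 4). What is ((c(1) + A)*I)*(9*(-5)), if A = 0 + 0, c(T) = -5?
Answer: -75/2 ≈ -37.500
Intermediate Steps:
A = 0
I = -1/6 (I = 1/(-6) = -1/6 ≈ -0.16667)
((c(1) + A)*I)*(9*(-5)) = ((-5 + 0)*(-1/6))*(9*(-5)) = -5*(-1/6)*(-45) = (5/6)*(-45) = -75/2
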